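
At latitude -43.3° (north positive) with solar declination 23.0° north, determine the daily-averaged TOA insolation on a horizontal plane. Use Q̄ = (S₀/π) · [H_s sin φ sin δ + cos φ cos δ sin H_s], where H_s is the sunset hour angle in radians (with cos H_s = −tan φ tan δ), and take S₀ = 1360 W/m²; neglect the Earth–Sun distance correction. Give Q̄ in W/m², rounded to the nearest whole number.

−tan φ tan δ = −(-0.9424)(0.4245) = 0.4000; H_s = arccos(0.4000) = 66.42°. In radians, H_s = 1.1592.
H_s sin φ sin δ = 1.1592 × -0.6858 × 0.3907 = -0.3106.
cos φ cos δ sin H_s = 0.7278 × 0.9205 × 0.9165 = 0.6140.
Q̄ = (1360/π) × (-0.3106 + 0.6140) = 432.90 × 0.3034 = 131.34 W/m².

131 W/m²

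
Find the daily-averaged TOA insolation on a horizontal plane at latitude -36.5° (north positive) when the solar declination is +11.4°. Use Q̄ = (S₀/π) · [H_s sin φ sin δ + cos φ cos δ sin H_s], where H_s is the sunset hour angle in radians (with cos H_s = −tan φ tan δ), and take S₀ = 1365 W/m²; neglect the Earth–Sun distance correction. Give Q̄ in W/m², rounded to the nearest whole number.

266 W/m²

−tan φ tan δ = −(-0.7400)(0.2016) = 0.1492; H_s = arccos(0.1492) = 81.42°. In radians, H_s = 1.4210.
H_s sin φ sin δ = 1.4210 × -0.5948 × 0.1977 = -0.1671.
cos φ cos δ sin H_s = 0.8039 × 0.9803 × 0.9888 = 0.7792.
Q̄ = (1365/π) × (-0.1671 + 0.7792) = 434.49 × 0.6121 = 265.95 W/m².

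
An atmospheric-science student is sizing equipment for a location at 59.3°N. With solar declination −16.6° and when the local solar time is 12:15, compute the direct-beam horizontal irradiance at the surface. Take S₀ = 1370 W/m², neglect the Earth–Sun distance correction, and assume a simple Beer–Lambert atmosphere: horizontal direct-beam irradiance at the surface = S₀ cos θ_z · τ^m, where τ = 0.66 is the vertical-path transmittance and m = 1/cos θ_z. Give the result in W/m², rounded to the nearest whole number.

60 W/m²

Hour angle H = 15° × (12.25 − 12) = 3.75°.
With φ = 59.3°, δ = -16.6°, H = 3.75°: sin φ sin δ = -0.2456, cos φ cos δ cos H = 0.4882, so cos θ_z = 0.2426.
Air mass m = 1/cos θ_z = 1/0.2426 = 4.122; τ^m = 0.66^4.122 = 0.1804.
Surface direct beam = 1370 × 0.2426 × 0.1804 = 59.96 W/m².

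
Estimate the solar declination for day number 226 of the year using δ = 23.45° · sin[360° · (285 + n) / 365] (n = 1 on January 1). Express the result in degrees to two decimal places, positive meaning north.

360 × (285 + 226) / 365 = 504.000°; sin(504.000°) = 0.5878.
δ = 23.45 × 0.5878 = 13.784° ≈ +13.78°.

+13.78°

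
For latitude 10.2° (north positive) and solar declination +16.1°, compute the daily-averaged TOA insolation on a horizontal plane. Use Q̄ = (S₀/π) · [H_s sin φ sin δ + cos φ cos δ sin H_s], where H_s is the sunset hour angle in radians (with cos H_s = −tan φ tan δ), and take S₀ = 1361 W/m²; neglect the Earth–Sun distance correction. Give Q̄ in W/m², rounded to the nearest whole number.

−tan φ tan δ = −(0.1799)(0.2886) = -0.0519; H_s = arccos(-0.0519) = 92.97°. In radians, H_s = 1.6226.
H_s sin φ sin δ = 1.6226 × 0.1771 × 0.2773 = 0.0797.
cos φ cos δ sin H_s = 0.9842 × 0.9608 × 0.9987 = 0.9444.
Q̄ = (1361/π) × (0.0797 + 0.9444) = 433.22 × 1.0241 = 443.66 W/m².

444 W/m²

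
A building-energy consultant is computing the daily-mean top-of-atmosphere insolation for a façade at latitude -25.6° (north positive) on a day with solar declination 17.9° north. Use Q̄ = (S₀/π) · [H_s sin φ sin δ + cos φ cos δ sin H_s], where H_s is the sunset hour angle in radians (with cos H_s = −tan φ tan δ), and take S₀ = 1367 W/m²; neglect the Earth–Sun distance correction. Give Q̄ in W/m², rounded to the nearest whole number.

−tan φ tan δ = −(-0.4791)(0.3230) = 0.1547; H_s = arccos(0.1547) = 81.10°. In radians, H_s = 1.4155.
H_s sin φ sin δ = 1.4155 × -0.4321 × 0.3074 = -0.1880.
cos φ cos δ sin H_s = 0.9018 × 0.9516 × 0.9880 = 0.8479.
Q̄ = (1367/π) × (-0.1880 + 0.8479) = 435.13 × 0.6599 = 287.14 W/m².

287 W/m²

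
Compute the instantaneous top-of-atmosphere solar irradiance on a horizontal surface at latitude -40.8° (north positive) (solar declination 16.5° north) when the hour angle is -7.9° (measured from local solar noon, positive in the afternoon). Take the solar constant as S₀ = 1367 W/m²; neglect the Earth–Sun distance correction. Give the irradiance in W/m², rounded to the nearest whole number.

With φ = -40.8°, δ = 16.5°, H = -7.90°: sin φ sin δ = -0.1856, cos φ cos δ cos H = 0.7189, so cos θ_z = 0.5333.
Top-of-atmosphere irradiance = S₀ cos θ_z = 1367 × 0.5333 = 729.02 W/m².

729 W/m²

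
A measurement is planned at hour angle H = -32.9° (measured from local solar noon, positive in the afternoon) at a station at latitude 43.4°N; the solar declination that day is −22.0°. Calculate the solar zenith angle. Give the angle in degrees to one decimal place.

72.0°

cos θ_z = sin φ sin δ + cos φ cos δ cos H = (0.6871)(-0.3746) + (0.7266)(0.9272)(0.8396) = 0.3083.
θ_z = arccos(0.3083) = 72.04°.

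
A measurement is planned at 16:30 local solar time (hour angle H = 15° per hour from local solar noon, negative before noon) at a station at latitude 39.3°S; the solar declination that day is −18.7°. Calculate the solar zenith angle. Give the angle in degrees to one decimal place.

61.1°

Hour angle H = 15° × (16.5 − 12) = 67.50°.
With φ = -39.3°, δ = -18.7°, H = 67.50°: sin φ sin δ = 0.2031, cos φ cos δ cos H = 0.2805, so cos θ_z = 0.4836.
θ_z = arccos(0.4836) = 61.08°.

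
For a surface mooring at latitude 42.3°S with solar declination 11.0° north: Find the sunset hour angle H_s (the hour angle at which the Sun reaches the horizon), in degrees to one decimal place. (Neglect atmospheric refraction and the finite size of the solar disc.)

79.8°

The sunset hour angle satisfies cos H_s = −tan φ tan δ = 0.1769, giving H_s = 79.81°.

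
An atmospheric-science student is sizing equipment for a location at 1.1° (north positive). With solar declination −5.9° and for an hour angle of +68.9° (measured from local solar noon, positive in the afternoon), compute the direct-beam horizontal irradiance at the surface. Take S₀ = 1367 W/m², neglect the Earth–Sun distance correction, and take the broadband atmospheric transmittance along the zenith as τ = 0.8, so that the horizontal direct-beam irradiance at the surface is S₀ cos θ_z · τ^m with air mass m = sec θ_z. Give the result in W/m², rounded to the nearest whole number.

cos θ_z = sin φ sin δ + cos φ cos δ cos H = (0.0192)(-0.1028) + (0.9998)(0.9947)(0.3600) = 0.3560.
Air mass m = 1/cos θ_z = 1/0.3560 = 2.809; τ^m = 0.8^2.809 = 0.5343.
Surface direct beam = 1367 × 0.3560 × 0.5343 = 260.02 W/m².

260 W/m²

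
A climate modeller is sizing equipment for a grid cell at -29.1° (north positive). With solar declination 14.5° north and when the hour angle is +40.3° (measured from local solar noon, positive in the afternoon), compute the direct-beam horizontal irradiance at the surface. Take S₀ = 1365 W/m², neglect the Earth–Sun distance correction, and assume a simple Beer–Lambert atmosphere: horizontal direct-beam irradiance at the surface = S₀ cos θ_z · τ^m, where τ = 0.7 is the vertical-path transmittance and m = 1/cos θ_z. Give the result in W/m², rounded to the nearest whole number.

cos θ_z = sin(-29.1°) sin(14.5°) + cos(-29.1°) cos(14.5°) cos(40.30°) = -0.1218 + 0.6452 = 0.5234.
Air mass m = 1/cos θ_z = 1/0.5234 = 1.911; τ^m = 0.7^1.911 = 0.5058.
Surface direct beam = 1365 × 0.5234 × 0.5058 = 361.36 W/m².

361 W/m²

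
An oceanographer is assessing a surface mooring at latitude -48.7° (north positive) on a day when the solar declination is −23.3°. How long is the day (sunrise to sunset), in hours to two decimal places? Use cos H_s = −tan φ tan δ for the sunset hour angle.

15.91 hours

cos H_s = −tan(-48.7°) · tan(-23.3°) = -0.4902, so H_s = arccos(-0.4902) = 119.35°.
Day length = 2 H_s / 15° h⁻¹ = 238.70° / 15 = 15.913 h.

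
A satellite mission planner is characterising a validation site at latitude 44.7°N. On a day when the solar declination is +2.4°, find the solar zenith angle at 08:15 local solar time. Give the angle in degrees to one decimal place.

Hour angle H = 15° × (8.25 − 12) = -56.25°.
cos θ_z = sin φ sin δ + cos φ cos δ cos H = (0.7034)(0.0419) + (0.7108)(0.9991)(0.5556) = 0.4240.
θ_z = arccos(0.4240) = 64.91°.

64.9°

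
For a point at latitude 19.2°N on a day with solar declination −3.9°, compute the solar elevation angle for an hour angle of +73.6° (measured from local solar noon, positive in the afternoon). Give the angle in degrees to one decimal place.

cos θ_z = sin(19.2°) sin(-3.9°) + cos(19.2°) cos(-3.9°) cos(73.60°) = -0.0224 + 0.2660 = 0.2436.
θ_z = arccos(0.2436) = 75.90°, so the elevation is 90° − 75.90° = 14.10°.

14.1°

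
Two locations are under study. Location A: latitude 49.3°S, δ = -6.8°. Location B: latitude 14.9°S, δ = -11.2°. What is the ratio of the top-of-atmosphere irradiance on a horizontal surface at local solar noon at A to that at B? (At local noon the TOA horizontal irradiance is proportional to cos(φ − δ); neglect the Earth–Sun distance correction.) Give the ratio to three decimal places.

0.739

A: cos θ_z = cos(-49.3° − (-6.8°)) = 0.7373.
B: cos θ_z = cos(-14.9° − (-11.2°)) = 0.9979.
Ratio A/B = 0.7373 / 0.9979 = 0.7389.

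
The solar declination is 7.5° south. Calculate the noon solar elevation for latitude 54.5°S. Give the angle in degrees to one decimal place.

43.0°

At local solar noon the hour angle is zero, so the elevation is 90° − |φ − δ| = 90° − |-54.5° − (-7.5°)| = 90° − 47.0° = 43.0°.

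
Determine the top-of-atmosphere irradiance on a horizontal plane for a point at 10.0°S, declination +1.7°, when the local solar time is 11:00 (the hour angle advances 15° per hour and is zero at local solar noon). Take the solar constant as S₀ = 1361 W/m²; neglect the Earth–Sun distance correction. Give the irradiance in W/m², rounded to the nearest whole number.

Hour angle H = 15° × (11 − 12) = -15.00°.
cos θ_z = sin(-10.0°) sin(1.7°) + cos(-10.0°) cos(1.7°) cos(-15.00°) = -0.0052 + 0.9508 = 0.9456.
Top-of-atmosphere irradiance = S₀ cos θ_z = 1361 × 0.9456 = 1286.96 W/m².

1287 W/m²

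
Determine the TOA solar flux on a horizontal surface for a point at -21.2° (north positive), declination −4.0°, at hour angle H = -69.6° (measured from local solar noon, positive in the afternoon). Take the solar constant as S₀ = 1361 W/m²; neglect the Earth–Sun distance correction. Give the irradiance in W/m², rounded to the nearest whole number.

cos θ_z = sin φ sin δ + cos φ cos δ cos H = (-0.3616)(-0.0698) + (0.9323)(0.9976)(0.3486) = 0.3495.
Top-of-atmosphere irradiance = S₀ cos θ_z = 1361 × 0.3495 = 475.67 W/m².

476 W/m²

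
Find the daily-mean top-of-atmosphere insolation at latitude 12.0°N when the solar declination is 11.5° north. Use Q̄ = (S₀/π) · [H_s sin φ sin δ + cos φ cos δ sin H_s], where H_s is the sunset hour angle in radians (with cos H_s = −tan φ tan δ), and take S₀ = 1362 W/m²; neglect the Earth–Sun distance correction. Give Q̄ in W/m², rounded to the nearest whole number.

The sunset hour angle satisfies cos H_s = −tan φ tan δ = -0.0432, giving H_s = 92.48°. In radians, H_s = 1.6141.
H_s sin φ sin δ = 1.6141 × 0.2079 × 0.1994 = 0.0669.
cos φ cos δ sin H_s = 0.9781 × 0.9799 × 0.9991 = 0.9576.
Q̄ = (1362/π) × (0.0669 + 0.9576) = 433.54 × 1.0245 = 444.16 W/m².

444 W/m²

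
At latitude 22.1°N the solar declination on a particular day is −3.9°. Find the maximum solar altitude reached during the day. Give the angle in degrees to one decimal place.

At local solar noon the hour angle is zero, so the elevation is 90° − |φ − δ| = 90° − |22.1° − (-3.9°)| = 90° − 26.0° = 64.0°.

64.0°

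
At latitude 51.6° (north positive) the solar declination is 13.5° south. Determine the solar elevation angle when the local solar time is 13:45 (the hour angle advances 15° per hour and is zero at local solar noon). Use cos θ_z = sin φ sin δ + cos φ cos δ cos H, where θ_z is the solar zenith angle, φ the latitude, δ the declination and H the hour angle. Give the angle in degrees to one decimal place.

Hour angle H = 15° × (13.75 − 12) = 26.25°.
With φ = 51.6°, δ = -13.5°, H = 26.25°: sin φ sin δ = -0.1829, cos φ cos δ cos H = 0.5417, so cos θ_z = 0.3588.
θ_z = arccos(0.3588) = 68.97°, so the elevation is 90° − 68.97° = 21.03°.

21.0°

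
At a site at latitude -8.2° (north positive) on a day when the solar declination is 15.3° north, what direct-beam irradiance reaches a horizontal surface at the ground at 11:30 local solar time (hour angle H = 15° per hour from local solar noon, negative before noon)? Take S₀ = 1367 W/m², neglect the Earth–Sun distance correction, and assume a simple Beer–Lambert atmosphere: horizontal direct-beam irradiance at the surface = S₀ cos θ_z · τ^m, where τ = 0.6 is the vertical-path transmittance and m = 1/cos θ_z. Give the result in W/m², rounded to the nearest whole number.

708 W/m²

Hour angle H = 15° × (11.5 − 12) = -7.50°.
With φ = -8.2°, δ = 15.3°, H = -7.50°: sin φ sin δ = -0.0376, cos φ cos δ cos H = 0.9465, so cos θ_z = 0.9089.
Air mass m = 1/cos θ_z = 1/0.9089 = 1.100; τ^m = 0.6^1.100 = 0.5701.
Surface direct beam = 1367 × 0.9089 × 0.5701 = 708.33 W/m².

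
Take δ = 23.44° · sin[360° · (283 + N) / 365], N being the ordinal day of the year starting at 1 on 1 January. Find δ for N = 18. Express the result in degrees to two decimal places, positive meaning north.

360 × (283 + 18) / 365 = 296.877°; sin(296.877°) = -0.8920.
δ = 23.44 × -0.8920 = -20.908° ≈ -20.91°.

-20.91°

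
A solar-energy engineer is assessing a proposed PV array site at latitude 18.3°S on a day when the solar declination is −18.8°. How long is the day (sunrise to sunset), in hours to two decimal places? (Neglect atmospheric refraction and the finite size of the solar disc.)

cos H_s = −tan(-18.3°) · tan(-18.8°) = -0.1126, so H_s = arccos(-0.1126) = 96.47°.
Day length = 2 H_s / 15° h⁻¹ = 192.94° / 15 = 12.863 h.

12.86 hours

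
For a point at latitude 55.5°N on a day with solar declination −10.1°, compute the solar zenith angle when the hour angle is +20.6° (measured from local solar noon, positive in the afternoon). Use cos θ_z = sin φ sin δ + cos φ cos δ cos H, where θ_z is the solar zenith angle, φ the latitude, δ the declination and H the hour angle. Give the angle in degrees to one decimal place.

67.8°

cos θ_z = sin φ sin δ + cos φ cos δ cos H = (0.8241)(-0.1754) + (0.5664)(0.9845)(0.9361) = 0.3774.
θ_z = arccos(0.3774) = 67.83°.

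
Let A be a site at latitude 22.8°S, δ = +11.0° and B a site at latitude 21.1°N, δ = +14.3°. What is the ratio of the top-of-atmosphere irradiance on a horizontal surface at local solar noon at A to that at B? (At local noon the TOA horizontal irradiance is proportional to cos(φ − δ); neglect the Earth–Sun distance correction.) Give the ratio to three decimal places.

0.837

A: cos θ_z = cos(-22.8° − (11.0°)) = 0.8310.
B: cos θ_z = cos(21.1° − (14.3°)) = 0.9930.
Ratio A/B = 0.8310 / 0.9930 = 0.8369.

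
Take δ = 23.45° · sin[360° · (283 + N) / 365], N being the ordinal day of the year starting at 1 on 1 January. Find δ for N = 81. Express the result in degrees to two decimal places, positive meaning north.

360 × (283 + 81) / 365 = 359.014°; sin(359.014°) = -0.0172.
δ = 23.45 × -0.0172 = -0.403° ≈ -0.40°.

-0.40°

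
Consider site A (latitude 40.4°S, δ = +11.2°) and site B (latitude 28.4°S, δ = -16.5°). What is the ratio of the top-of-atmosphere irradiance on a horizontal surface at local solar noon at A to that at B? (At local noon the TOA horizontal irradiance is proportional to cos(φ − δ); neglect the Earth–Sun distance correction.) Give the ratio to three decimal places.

A: cos θ_z = cos(-40.4° − (11.2°)) = 0.6211.
B: cos θ_z = cos(-28.4° − (-16.5°)) = 0.9785.
Ratio A/B = 0.6211 / 0.9785 = 0.6347.

0.635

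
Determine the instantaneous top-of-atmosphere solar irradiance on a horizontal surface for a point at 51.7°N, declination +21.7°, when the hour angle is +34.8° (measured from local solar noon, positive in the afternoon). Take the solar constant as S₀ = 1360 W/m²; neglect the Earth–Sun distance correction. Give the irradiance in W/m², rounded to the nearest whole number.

1038 W/m²

With φ = 51.7°, δ = 21.7°, H = 34.80°: sin φ sin δ = 0.2902, cos φ cos δ cos H = 0.4729, so cos θ_z = 0.7631.
Top-of-atmosphere irradiance = S₀ cos θ_z = 1360 × 0.7631 = 1037.82 W/m².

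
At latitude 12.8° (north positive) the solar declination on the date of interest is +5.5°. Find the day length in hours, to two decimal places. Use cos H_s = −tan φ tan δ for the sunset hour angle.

12.17 hours

−tan φ tan δ = −(0.2272)(0.0963) = -0.0219; H_s = arccos(-0.0219) = 91.25°.
Day length = 2 H_s / 15° h⁻¹ = 182.50° / 15 = 12.167 h.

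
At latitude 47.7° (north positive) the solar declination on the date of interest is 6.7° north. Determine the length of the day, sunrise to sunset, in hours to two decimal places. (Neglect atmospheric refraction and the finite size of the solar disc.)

The sunset hour angle satisfies cos H_s = −tan φ tan δ = -0.1291, giving H_s = 97.42°.
Day length = 2 H_s / 15° h⁻¹ = 194.84° / 15 = 12.989 h.

12.99 hours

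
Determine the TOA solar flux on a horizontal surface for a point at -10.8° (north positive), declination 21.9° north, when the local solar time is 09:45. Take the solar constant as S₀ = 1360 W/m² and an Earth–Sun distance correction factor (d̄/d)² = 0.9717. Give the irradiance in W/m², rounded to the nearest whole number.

909 W/m²

Hour angle H = 15° × (9.75 − 12) = -33.75°.
cos θ_z = sin(-10.8°) sin(21.9°) + cos(-10.8°) cos(21.9°) cos(-33.75°) = -0.0699 + 0.7578 = 0.6879.
Top-of-atmosphere irradiance = S₀ (d̄/d)² cos θ_z = 1360 × 0.9717 × 0.6879 = 909.07 W/m².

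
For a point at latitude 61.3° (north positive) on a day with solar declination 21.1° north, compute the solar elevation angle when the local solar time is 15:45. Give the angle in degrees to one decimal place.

Hour angle H = 15° × (15.75 − 12) = 56.25°.
cos θ_z = sin φ sin δ + cos φ cos δ cos H = (0.8771)(0.3600) + (0.4802)(0.9330)(0.5556) = 0.5647.
θ_z = arccos(0.5647) = 55.62°, so the elevation is 90° − 55.62° = 34.38°.

34.4°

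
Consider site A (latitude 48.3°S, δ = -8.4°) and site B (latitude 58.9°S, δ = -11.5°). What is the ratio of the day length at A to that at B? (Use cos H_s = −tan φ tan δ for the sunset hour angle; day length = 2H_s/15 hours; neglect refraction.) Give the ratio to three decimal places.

A: H_s = arccos(−tan -48.3° · tan -8.4°) = 99.54°, so 2H_s/15 = 13.2720 h.
B: H_s = arccos(−tan -58.9° · tan -11.5°) = 109.71°, so 2H_s/15 = 14.6280 h.
Ratio A/B = 13.2720 / 14.6280 = 0.9073.

0.907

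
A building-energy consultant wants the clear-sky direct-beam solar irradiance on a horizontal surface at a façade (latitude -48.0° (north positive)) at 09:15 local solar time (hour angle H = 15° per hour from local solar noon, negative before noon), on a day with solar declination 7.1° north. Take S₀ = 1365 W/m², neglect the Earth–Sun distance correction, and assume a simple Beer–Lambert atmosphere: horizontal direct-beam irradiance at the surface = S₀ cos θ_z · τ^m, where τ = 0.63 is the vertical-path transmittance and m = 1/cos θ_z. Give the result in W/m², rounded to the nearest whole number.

179 W/m²

Hour angle H = 15° × (9.25 − 12) = -41.25°.
cos θ_z = sin(-48.0°) sin(7.1°) + cos(-48.0°) cos(7.1°) cos(-41.25°) = -0.0919 + 0.4992 = 0.4073.
Air mass m = 1/cos θ_z = 1/0.4073 = 2.455; τ^m = 0.63^2.455 = 0.3216.
Surface direct beam = 1365 × 0.4073 × 0.3216 = 178.80 W/m².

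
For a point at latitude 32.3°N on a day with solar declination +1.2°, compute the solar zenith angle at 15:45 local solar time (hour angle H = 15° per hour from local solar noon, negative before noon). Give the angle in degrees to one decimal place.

Hour angle H = 15° × (15.75 − 12) = 56.25°.
With φ = 32.3°, δ = 1.2°, H = 56.25°: sin φ sin δ = 0.0112, cos φ cos δ cos H = 0.4695, so cos θ_z = 0.4807.
θ_z = arccos(0.4807) = 61.27°.

61.3°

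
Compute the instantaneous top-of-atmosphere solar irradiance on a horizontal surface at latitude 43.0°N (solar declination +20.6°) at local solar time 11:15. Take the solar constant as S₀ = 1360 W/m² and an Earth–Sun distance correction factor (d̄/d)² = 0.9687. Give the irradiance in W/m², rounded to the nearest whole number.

1201 W/m²

Hour angle H = 15° × (11.25 − 12) = -11.25°.
With φ = 43.0°, δ = 20.6°, H = -11.25°: sin φ sin δ = 0.2400, cos φ cos δ cos H = 0.6714, so cos θ_z = 0.9114.
Top-of-atmosphere irradiance = S₀ (d̄/d)² cos θ_z = 1360 × 0.9687 × 0.9114 = 1200.71 W/m².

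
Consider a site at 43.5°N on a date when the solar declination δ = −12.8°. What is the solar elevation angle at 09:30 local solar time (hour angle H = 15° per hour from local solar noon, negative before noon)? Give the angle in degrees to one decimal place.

Hour angle H = 15° × (9.5 − 12) = -37.50°.
With φ = 43.5°, δ = -12.8°, H = -37.50°: sin φ sin δ = -0.1525, cos φ cos δ cos H = 0.5612, so cos θ_z = 0.4087.
θ_z = arccos(0.4087) = 65.88°, so the elevation is 90° − 65.88° = 24.12°.

24.1°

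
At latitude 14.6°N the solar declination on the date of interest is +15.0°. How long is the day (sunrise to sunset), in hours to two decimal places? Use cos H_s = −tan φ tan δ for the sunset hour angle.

12.53 hours

−tan φ tan δ = −(0.2605)(0.2679) = -0.0698; H_s = arccos(-0.0698) = 94.00°.
Day length = 2 H_s / 15° h⁻¹ = 188.00° / 15 = 12.533 h.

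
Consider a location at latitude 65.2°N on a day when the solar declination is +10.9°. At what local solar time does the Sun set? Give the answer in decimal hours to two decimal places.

19.64 h

The sunset hour angle satisfies cos H_s = −tan φ tan δ = -0.4168, giving H_s = 114.63°.
Sunset is at 12 + H_s/15 = 12 + 7.642 = 19.642 h local solar time.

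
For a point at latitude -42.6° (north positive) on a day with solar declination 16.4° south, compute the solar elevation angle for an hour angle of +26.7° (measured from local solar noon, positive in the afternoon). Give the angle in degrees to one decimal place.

cos θ_z = sin(-42.6°) sin(-16.4°) + cos(-42.6°) cos(-16.4°) cos(26.70°) = 0.1911 + 0.6309 = 0.8220.
θ_z = arccos(0.8220) = 34.71°, so the elevation is 90° − 34.71° = 55.29°.

55.3°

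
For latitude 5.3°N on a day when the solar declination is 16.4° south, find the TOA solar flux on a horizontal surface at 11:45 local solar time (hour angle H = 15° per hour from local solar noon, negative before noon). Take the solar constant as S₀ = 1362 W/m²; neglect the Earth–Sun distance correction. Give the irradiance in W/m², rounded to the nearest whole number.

1263 W/m²

Hour angle H = 15° × (11.75 − 12) = -3.75°.
cos θ_z = sin(5.3°) sin(-16.4°) + cos(5.3°) cos(-16.4°) cos(-3.75°) = -0.0261 + 0.9532 = 0.9271.
Top-of-atmosphere irradiance = S₀ cos θ_z = 1362 × 0.9271 = 1262.71 W/m².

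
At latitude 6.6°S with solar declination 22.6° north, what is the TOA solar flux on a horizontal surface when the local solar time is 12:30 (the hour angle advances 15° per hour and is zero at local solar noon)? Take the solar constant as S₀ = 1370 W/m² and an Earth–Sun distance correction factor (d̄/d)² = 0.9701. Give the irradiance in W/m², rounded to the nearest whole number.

1150 W/m²

Hour angle H = 15° × (12.5 − 12) = 7.50°.
cos θ_z = sin(-6.6°) sin(22.6°) + cos(-6.6°) cos(22.6°) cos(7.50°) = -0.0442 + 0.9092 = 0.8650.
Top-of-atmosphere irradiance = S₀ (d̄/d)² cos θ_z = 1370 × 0.9701 × 0.8650 = 1149.62 W/m².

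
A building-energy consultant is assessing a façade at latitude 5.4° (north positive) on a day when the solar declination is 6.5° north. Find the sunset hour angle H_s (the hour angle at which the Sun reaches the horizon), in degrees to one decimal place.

90.6°

The sunset hour angle satisfies cos H_s = −tan φ tan δ = -0.0108, giving H_s = 90.62°.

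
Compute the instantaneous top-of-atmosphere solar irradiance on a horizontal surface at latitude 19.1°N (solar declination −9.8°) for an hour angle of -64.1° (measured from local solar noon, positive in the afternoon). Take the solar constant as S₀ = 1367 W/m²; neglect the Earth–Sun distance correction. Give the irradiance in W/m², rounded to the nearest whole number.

With φ = 19.1°, δ = -9.8°, H = -64.10°: sin φ sin δ = -0.0557, cos φ cos δ cos H = 0.4067, so cos θ_z = 0.3510.
Top-of-atmosphere irradiance = S₀ cos θ_z = 1367 × 0.3510 = 479.82 W/m².

480 W/m²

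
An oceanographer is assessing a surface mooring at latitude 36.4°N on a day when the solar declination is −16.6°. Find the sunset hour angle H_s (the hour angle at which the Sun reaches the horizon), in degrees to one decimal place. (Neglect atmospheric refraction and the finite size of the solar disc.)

77.3°

−tan φ tan δ = −(0.7373)(-0.2981) = 0.2198; H_s = arccos(0.2198) = 77.30°.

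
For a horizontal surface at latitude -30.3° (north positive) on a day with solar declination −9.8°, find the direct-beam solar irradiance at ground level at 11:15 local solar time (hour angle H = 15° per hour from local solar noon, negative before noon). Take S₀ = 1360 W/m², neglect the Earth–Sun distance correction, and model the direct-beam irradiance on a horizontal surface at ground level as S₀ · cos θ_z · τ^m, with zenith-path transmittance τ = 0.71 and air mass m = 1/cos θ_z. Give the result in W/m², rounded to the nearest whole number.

863 W/m²

Hour angle H = 15° × (11.25 − 12) = -11.25°.
cos θ_z = sin φ sin δ + cos φ cos δ cos H = (-0.5045)(-0.1702) + (0.8634)(0.9854)(0.9808) = 0.9203.
Air mass m = 1/cos θ_z = 1/0.9203 = 1.087; τ^m = 0.71^1.087 = 0.6892.
Surface direct beam = 1360 × 0.9203 × 0.6892 = 862.61 W/m².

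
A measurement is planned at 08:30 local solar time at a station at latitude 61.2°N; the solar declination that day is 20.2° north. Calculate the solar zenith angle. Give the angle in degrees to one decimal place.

54.7°

Hour angle H = 15° × (8.5 − 12) = -52.50°.
With φ = 61.2°, δ = 20.2°, H = -52.50°: sin φ sin δ = 0.3026, cos φ cos δ cos H = 0.2752, so cos θ_z = 0.5778.
θ_z = arccos(0.5778) = 54.70°.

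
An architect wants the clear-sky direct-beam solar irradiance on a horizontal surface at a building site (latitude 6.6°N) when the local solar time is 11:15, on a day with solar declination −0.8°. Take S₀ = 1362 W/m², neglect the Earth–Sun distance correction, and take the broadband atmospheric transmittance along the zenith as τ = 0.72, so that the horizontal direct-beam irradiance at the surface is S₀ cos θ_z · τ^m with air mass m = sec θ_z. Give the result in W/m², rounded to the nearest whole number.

945 W/m²

Hour angle H = 15° × (11.25 − 12) = -11.25°.
cos θ_z = sin φ sin δ + cos φ cos δ cos H = (0.1149)(-0.0140) + (0.9934)(0.9999)(0.9808) = 0.9726.
Air mass m = 1/cos θ_z = 1/0.9726 = 1.028; τ^m = 0.72^1.028 = 0.7134.
Surface direct beam = 1362 × 0.9726 × 0.7134 = 945.03 W/m².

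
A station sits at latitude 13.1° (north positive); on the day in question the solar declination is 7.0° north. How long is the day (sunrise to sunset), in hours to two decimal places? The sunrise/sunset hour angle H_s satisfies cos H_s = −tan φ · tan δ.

12.22 hours

−tan φ tan δ = −(0.2327)(0.1228) = -0.0286; H_s = arccos(-0.0286) = 91.64°.
Day length = 2 H_s / 15° h⁻¹ = 183.28° / 15 = 12.219 h.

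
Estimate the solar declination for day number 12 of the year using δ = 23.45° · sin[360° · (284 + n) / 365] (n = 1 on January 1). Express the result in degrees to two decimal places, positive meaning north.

-21.75°

360 × (284 + 12) / 365 = 291.945°; sin(291.945°) = -0.9275.
δ = 23.45 × -0.9275 = -21.750° ≈ -21.75°.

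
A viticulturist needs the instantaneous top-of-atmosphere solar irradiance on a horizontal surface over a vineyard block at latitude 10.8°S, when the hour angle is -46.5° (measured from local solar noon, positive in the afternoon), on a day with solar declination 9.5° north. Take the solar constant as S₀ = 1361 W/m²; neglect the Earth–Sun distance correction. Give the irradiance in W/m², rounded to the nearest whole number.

866 W/m²

cos θ_z = sin(-10.8°) sin(9.5°) + cos(-10.8°) cos(9.5°) cos(-46.50°) = -0.0309 + 0.6669 = 0.6360.
Top-of-atmosphere irradiance = S₀ cos θ_z = 1361 × 0.6360 = 865.60 W/m².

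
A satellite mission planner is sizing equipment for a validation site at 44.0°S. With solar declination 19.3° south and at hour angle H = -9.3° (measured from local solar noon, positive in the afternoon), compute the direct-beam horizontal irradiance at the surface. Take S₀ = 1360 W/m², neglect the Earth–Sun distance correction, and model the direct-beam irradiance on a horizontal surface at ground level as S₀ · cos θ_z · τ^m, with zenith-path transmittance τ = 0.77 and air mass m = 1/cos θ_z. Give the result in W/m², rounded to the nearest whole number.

With φ = -44.0°, δ = -19.3°, H = -9.30°: sin φ sin δ = 0.2296, cos φ cos δ cos H = 0.6700, so cos θ_z = 0.8996.
Air mass m = 1/cos θ_z = 1/0.8996 = 1.112; τ^m = 0.77^1.112 = 0.7478.
Surface direct beam = 1360 × 0.8996 × 0.7478 = 914.90 W/m².

915 W/m²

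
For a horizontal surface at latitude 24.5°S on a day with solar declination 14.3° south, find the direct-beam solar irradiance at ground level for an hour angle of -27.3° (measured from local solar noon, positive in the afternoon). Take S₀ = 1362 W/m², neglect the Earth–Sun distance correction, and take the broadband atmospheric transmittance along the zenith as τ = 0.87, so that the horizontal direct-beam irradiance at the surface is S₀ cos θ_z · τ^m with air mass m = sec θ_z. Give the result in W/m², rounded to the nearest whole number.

cos θ_z = sin φ sin δ + cos φ cos δ cos H = (-0.4147)(-0.2470) + (0.9100)(0.9690)(0.8886) = 0.8860.
Air mass m = 1/cos θ_z = 1/0.8860 = 1.129; τ^m = 0.87^1.129 = 0.8545.
Surface direct beam = 1362 × 0.8860 × 0.8545 = 1031.15 W/m².

1031 W/m²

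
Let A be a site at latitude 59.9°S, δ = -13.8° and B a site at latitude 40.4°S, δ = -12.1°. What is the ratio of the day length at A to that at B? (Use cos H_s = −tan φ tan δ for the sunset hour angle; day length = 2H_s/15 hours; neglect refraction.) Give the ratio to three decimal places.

1.145

A: H_s = arccos(−tan -59.9° · tan -13.8°) = 115.07°, so 2H_s/15 = 15.3427 h.
B: H_s = arccos(−tan -40.4° · tan -12.1°) = 100.51°, so 2H_s/15 = 13.4013 h.
Ratio A/B = 15.3427 / 13.4013 = 1.1449.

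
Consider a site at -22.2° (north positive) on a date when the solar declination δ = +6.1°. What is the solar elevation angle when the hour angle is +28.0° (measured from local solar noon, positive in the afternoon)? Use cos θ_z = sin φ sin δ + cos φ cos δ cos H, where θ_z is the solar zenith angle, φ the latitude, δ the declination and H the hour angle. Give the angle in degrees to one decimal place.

With φ = -22.2°, δ = 6.1°, H = 28.00°: sin φ sin δ = -0.0402, cos φ cos δ cos H = 0.8129, so cos θ_z = 0.7727.
θ_z = arccos(0.7727) = 39.40°, so the elevation is 90° − 39.40° = 50.60°.

50.6°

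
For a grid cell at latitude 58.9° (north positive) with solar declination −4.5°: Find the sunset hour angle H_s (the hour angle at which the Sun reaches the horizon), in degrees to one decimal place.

82.5°

cos H_s = −tan(58.9°) · tan(-4.5°) = 0.1305, so H_s = arccos(0.1305) = 82.50°.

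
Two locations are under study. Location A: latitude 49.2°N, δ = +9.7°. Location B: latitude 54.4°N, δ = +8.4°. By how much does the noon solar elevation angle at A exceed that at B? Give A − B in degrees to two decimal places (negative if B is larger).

+6.50°

A: 90° − |49.2 − (9.7)| = 50.50°.
B: 90° − |54.4 − (8.4)| = 44.00°.
A − B = 50.50 − 44.00 = 6.50°.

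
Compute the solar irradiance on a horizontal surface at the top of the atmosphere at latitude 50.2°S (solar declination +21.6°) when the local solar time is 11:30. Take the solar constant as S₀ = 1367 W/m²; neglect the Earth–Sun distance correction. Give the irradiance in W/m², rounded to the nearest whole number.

420 W/m²

Hour angle H = 15° × (11.5 − 12) = -7.50°.
With φ = -50.2°, δ = 21.6°, H = -7.50°: sin φ sin δ = -0.2828, cos φ cos δ cos H = 0.5901, so cos θ_z = 0.3073.
Top-of-atmosphere irradiance = S₀ cos θ_z = 1367 × 0.3073 = 420.08 W/m².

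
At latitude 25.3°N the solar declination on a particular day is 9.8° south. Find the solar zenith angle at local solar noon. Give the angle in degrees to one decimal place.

35.1°

At local solar noon the hour angle is zero, so the zenith angle is |φ − δ| = |25.3° − (-9.8°)| = 35.1°.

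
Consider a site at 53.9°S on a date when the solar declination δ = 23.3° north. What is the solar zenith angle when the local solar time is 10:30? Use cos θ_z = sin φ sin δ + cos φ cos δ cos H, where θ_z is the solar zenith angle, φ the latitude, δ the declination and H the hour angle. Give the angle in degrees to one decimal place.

79.6°

Hour angle H = 15° × (10.5 − 12) = -22.50°.
With φ = -53.9°, δ = 23.3°, H = -22.50°: sin φ sin δ = -0.3196, cos φ cos δ cos H = 0.5000, so cos θ_z = 0.1804.
θ_z = arccos(0.1804) = 79.61°.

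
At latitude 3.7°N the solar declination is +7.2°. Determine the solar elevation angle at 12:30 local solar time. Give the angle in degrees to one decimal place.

81.8°

Hour angle H = 15° × (12.5 − 12) = 7.50°.
With φ = 3.7°, δ = 7.2°, H = 7.50°: sin φ sin δ = 0.0081, cos φ cos δ cos H = 0.9816, so cos θ_z = 0.9897.
θ_z = arccos(0.9897) = 8.23°, so the elevation is 90° − 8.23° = 81.77°.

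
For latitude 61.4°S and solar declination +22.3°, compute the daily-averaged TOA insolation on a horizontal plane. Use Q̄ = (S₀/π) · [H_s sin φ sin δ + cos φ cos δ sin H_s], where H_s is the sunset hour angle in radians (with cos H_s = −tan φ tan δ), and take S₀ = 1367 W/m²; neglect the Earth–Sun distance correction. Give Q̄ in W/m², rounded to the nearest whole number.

cos H_s = −tan(-61.4°) · tan(22.3°) = 0.7522, so H_s = arccos(0.7522) = 41.22°. In radians, H_s = 0.7194.
H_s sin φ sin δ = 0.7194 × -0.8780 × 0.3795 = -0.2397.
cos φ cos δ sin H_s = 0.4787 × 0.9252 × 0.6589 = 0.2918.
Q̄ = (1367/π) × (-0.2397 + 0.2918) = 435.13 × 0.0521 = 22.67 W/m².

23 W/m²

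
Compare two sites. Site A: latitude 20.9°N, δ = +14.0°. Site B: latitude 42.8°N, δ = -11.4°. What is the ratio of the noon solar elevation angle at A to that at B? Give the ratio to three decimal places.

2.321

A: 90° − |20.9 − (14.0)| = 83.10°.
B: 90° − |42.8 − (-11.4)| = 35.80°.
Ratio A/B = 83.1000 / 35.8000 = 2.3212.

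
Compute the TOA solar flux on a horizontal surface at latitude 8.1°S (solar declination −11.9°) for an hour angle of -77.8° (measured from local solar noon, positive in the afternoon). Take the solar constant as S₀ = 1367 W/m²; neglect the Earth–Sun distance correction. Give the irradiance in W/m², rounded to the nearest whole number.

cos θ_z = sin(-8.1°) sin(-11.9°) + cos(-8.1°) cos(-11.9°) cos(-77.80°) = 0.0291 + 0.2047 = 0.2338.
Top-of-atmosphere irradiance = S₀ cos θ_z = 1367 × 0.2338 = 319.60 W/m².

320 W/m²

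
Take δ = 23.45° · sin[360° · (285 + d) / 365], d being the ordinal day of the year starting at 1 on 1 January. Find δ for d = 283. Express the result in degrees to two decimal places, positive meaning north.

360 × (285 + 283) / 365 = 560.219°; sin(560.219°) = -0.3456.
δ = 23.45 × -0.3456 = -8.104° ≈ -8.10°.

-8.10°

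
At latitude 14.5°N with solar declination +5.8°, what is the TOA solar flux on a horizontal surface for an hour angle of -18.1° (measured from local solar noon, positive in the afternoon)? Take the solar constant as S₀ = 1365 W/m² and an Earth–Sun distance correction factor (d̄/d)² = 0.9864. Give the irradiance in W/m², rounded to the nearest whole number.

cos θ_z = sin(14.5°) sin(5.8°) + cos(14.5°) cos(5.8°) cos(-18.10°) = 0.0253 + 0.9155 = 0.9408.
Top-of-atmosphere irradiance = S₀ (d̄/d)² cos θ_z = 1365 × 0.9864 × 0.9408 = 1266.73 W/m².

1267 W/m²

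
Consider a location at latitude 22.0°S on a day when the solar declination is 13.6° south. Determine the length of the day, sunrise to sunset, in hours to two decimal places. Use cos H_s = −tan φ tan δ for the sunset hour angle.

12.75 hours

cos H_s = −tan(-22.0°) · tan(-13.6°) = -0.0977, so H_s = arccos(-0.0977) = 95.61°.
Day length = 2 H_s / 15° h⁻¹ = 191.22° / 15 = 12.748 h.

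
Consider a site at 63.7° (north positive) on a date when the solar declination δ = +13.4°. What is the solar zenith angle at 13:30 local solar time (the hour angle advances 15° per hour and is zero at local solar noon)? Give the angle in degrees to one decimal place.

Hour angle H = 15° × (13.5 − 12) = 22.50°.
With φ = 63.7°, δ = 13.4°, H = 22.50°: sin φ sin δ = 0.2078, cos φ cos δ cos H = 0.3982, so cos θ_z = 0.6060.
θ_z = arccos(0.6060) = 52.70°.

52.7°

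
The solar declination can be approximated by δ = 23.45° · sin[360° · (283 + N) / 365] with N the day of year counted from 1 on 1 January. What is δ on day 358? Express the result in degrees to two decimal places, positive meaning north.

360 × (283 + 358) / 365 = 632.219°; sin(632.219°) = -0.9993.
δ = 23.45 × -0.9993 = -23.434° ≈ -23.43°.

-23.43°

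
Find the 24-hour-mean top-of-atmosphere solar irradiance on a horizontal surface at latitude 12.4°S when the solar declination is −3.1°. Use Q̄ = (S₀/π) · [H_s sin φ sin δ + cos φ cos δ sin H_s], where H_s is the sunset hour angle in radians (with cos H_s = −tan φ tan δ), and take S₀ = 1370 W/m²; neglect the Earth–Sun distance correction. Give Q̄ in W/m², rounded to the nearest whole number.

433 W/m²

The sunset hour angle satisfies cos H_s = −tan φ tan δ = -0.0119, giving H_s = 90.68°. In radians, H_s = 1.5827.
H_s sin φ sin δ = 1.5827 × -0.2147 × -0.0541 = 0.0184.
cos φ cos δ sin H_s = 0.9767 × 0.9985 × 0.9999 = 0.9751.
Q̄ = (1370/π) × (0.0184 + 0.9751) = 436.08 × 0.9935 = 433.25 W/m².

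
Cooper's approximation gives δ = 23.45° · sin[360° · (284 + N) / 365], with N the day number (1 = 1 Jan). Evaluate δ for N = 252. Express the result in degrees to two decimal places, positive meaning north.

+4.61°

360 × (284 + 252) / 365 = 528.658°; sin(528.658°) = 0.1967.
δ = 23.45 × 0.1967 = 4.613° ≈ +4.61°.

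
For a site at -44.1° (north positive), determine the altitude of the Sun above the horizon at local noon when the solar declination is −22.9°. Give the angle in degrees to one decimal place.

68.8°

At local solar noon the hour angle is zero, so the elevation is 90° − |φ − δ| = 90° − |-44.1° − (-22.9°)| = 90° − 21.2° = 68.8°.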